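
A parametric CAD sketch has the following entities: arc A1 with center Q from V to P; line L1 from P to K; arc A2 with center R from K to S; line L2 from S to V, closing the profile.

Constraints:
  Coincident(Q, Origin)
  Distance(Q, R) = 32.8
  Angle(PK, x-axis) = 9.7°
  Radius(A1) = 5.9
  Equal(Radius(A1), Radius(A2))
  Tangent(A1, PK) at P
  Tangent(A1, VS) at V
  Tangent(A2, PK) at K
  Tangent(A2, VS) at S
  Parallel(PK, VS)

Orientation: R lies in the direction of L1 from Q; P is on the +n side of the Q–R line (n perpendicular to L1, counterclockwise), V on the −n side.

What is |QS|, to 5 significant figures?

33.326

The slot axis is L1's direction at 9.7°, so u = (cos 9.7°, sin 9.7°) = (0.98570, 0.16849) and n = (−sin 9.7°, cos 9.7°) = (-0.16849, 0.98570). Q is at the origin and R lies 32.8 along u from Q, so R = 32.8·u = (32.331, 5.5265). Tangency of A1 to both parallel lines with radius 5.9 puts P and V at Q ± 5.9·n: P = (-0.99409, 5.8157), V = (0.99409, -5.8157). Equal radii place K and S the same way about R: K = R + 5.9·n = (31.337, 11.342), S = R − 5.9·n = (33.325, -0.28920). Then |QS| = |S − Q| = 33.326.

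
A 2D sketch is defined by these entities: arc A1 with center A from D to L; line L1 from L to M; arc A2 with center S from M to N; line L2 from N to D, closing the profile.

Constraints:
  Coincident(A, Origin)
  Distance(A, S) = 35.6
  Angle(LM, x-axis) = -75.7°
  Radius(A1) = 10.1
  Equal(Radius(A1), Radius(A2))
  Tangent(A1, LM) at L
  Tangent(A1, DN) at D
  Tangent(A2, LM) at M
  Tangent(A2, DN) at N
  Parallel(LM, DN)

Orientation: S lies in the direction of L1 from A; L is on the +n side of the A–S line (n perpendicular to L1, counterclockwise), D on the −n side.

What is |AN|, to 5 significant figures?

37.005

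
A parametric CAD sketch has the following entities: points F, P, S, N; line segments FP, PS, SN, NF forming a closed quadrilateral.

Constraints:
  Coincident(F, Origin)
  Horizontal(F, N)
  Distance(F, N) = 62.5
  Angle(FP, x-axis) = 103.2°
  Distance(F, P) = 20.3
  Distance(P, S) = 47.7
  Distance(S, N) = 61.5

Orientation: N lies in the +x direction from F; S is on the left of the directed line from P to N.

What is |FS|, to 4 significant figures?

60.43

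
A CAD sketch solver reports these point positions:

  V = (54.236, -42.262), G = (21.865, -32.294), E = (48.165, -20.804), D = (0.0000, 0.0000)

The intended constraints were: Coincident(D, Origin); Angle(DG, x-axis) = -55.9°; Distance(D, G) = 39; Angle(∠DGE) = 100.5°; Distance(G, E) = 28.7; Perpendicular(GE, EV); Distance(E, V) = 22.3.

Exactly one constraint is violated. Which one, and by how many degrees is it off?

Perpendicular(GE, EV) — off by 7.80°.

D = (0.00, 0.00) ✓; DG at -55.90° ✓; |DG| = 39.00 ✓; ∠DGE = 100.5° ✓; |GE| = 28.70 ✓; ∠(GE, EV) = 97.80° ✗; |EV| = 22.30 ✓.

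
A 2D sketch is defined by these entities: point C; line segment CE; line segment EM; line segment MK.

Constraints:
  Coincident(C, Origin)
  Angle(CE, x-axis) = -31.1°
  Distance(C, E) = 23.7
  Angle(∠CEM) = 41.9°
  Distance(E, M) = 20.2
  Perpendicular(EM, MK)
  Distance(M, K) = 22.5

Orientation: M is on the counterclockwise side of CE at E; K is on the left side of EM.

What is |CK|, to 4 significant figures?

7.147

C is at the origin; CE runs at -31.1° with length 23.7, so E = 23.7·(cos -31.1°, sin -31.1°) = (20.29, -12.24). ∠CEM = 41.9°, so EM runs at -31.1° + (180° − 41.9°) = 107.0° from the x-axis; with |EM| = 20.2, M = E + 20.2·(cos 107.0°, sin 107.0°) = (14.39, 7.076). The perpendicularity gives MK at right angles to EM; with |MK| = 22.5 on the left of EM, K = M + 22.5·(-0.9563, -0.2924) = (-7.129, 0.4972). Then |CK| = |K − C| = 7.147.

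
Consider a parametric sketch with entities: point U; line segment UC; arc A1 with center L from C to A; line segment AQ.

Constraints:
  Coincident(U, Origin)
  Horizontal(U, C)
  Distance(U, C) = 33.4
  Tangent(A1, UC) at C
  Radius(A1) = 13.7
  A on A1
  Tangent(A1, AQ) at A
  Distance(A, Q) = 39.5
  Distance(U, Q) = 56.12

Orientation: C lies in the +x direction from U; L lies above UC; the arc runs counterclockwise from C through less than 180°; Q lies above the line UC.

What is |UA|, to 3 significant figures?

49.4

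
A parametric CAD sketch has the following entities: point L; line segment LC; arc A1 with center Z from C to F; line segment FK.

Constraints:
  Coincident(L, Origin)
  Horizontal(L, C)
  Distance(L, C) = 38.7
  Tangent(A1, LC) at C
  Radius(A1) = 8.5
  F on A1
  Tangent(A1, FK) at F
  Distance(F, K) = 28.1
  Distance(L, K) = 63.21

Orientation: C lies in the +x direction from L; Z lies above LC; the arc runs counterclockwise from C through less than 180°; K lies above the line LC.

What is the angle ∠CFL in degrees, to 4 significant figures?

30.51°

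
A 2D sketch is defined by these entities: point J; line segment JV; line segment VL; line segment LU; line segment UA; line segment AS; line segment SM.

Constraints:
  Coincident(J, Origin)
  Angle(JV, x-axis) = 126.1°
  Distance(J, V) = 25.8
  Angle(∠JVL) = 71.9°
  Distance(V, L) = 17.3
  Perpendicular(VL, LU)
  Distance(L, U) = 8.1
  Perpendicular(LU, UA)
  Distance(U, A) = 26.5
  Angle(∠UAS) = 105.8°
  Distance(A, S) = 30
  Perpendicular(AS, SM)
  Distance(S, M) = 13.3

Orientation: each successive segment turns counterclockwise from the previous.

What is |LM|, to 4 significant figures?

32.76

∠UAS = 105.8° gives AS at 128.4° from the x-axis; with |AS| = 30.0, S = (-21.88, 47.08). AS ⟂ SM, so SM runs at -141.6°; with |SM| = 13.3, M = (-32.31, 38.82). Then |LM| = |M − L| = 32.76.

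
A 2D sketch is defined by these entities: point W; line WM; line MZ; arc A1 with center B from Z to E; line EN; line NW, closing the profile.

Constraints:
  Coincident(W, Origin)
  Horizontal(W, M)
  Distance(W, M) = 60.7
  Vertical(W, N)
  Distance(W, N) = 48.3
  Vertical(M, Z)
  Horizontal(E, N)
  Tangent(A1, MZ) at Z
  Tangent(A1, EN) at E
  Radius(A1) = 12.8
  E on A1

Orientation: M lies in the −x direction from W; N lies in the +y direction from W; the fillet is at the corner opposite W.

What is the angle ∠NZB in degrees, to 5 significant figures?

11.908°

The virtual corner opposite W is at (-60.700, 48.300). The tangent condition forces BZ to be normal to MZ and tangency of A1 to EN means the radius BE is perpendicular to EN, with radius 12.8, so the center B sits 12.8 in from both sides at B = (-47.900, 35.500). That places the tangent points at Z = (-60.700, 35.500) on MZ and E = (-47.900, 48.300) on EN. Then cos ∠NZB = ZN·ZB / (|ZN||ZB|), giving 11.908°.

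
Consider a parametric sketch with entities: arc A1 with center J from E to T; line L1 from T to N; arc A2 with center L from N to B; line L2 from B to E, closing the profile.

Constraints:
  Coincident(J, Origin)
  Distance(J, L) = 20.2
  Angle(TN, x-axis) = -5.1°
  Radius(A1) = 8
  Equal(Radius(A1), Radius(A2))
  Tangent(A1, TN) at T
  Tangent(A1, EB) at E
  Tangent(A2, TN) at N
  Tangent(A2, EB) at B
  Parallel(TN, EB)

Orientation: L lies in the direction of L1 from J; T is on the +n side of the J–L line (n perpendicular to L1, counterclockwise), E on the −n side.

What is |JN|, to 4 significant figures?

21.73

Tangency of A1 to both parallel lines with radius 8.0 puts T and E at J ± 8.0·n: T = (0.7112, 7.968), E = (-0.7112, -7.968). Equal radii place N and B the same way about L: N = L + 8.0·n = (20.83, 6.173), B = L − 8.0·n = (19.41, -9.764). Then |JN| = |N − J| = 21.73.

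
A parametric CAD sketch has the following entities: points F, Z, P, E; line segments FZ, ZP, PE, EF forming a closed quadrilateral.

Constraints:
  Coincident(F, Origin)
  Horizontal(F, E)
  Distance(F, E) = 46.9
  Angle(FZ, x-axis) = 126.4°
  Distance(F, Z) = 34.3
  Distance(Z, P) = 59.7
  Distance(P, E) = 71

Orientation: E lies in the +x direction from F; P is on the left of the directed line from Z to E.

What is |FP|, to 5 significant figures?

71.526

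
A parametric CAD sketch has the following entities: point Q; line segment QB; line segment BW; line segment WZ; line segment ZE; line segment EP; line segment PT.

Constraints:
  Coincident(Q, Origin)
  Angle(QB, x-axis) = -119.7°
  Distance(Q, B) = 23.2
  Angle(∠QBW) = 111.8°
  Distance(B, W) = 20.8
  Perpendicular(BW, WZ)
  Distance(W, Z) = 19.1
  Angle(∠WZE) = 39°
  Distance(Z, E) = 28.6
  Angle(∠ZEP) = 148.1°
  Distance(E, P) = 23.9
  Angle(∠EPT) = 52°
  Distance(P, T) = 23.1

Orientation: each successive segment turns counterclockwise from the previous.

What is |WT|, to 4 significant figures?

15.02

∠ZEP = 148.1° gives EP at -148.6° from the x-axis; with |EP| = 23.9, P = (-32.60, -36.74). ∠EPT = 52.0° gives PT at -20.60° from the x-axis; with |PT| = 23.1, T = (-10.97, -44.87). Then |WT| = |T − W| = 15.02.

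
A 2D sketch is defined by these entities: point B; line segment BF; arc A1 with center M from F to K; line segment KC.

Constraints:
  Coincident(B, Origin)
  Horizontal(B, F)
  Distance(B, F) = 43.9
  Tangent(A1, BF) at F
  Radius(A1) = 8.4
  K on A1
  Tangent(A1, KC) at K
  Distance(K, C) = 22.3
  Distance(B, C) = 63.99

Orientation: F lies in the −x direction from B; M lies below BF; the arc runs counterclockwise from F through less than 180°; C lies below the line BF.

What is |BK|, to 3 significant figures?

52.4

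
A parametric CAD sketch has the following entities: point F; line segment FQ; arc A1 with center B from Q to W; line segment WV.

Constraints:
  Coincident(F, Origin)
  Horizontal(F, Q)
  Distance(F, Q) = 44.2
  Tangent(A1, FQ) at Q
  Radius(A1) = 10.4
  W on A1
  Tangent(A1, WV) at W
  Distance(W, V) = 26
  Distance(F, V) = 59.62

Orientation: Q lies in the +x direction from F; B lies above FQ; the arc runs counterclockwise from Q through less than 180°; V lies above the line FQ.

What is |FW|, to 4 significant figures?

55.77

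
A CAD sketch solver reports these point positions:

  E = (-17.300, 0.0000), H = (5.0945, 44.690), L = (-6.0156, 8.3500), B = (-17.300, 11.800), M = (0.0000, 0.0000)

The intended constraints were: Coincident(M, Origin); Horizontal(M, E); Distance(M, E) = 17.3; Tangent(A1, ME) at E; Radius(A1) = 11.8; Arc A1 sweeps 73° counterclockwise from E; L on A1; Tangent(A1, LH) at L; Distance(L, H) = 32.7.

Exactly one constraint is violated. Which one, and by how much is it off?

Distance(L, H) = 32.7 — off by 5.30.

M = (0.00, 0.00) ✓; M.y = 0.00, E.y = 0.00 ✓; |ME| = 17.30 ✓; ∠(BE, EM) = 90.00° ✓; |BE| = 11.80 ✓; bearing(B→L) − bearing(B→E) = 73.00° ✓; |BL| = 11.80 ✓; ∠(BL, LH) = 90.00° ✓; |LH| = 38.00 ✗.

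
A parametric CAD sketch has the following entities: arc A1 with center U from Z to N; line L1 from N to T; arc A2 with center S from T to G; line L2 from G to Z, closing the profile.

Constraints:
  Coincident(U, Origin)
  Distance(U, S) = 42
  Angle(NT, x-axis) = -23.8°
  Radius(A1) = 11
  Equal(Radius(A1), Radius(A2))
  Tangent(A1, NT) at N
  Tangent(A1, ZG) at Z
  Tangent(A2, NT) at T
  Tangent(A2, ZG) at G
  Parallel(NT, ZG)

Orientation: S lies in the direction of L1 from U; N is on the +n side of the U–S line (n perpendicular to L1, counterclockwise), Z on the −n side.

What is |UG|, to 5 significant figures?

43.417

Tangency of A1 to both parallel lines with radius 11.0 puts N and Z at U ± 11.0·n: N = (4.4390, 10.065), Z = (-4.4390, -10.065). Equal radii place T and G the same way about S: T = S + 11.0·n = (42.867, -6.8843), G = S − 11.0·n = (33.989, -27.013). Then |UG| = |G − U| = 43.417.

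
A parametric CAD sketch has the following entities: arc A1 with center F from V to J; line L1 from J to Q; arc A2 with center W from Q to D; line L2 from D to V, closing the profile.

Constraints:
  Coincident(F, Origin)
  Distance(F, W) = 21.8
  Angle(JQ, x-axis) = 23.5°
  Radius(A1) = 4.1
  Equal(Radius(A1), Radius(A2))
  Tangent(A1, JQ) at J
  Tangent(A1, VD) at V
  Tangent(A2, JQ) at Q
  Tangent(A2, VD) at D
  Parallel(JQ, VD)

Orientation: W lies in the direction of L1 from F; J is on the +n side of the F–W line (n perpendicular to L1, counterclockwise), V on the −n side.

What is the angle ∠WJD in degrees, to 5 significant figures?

9.9622°

The slot axis is L1's direction at 23.5°, so u = (cos 23.5°, sin 23.5°) = (0.91706, 0.39875) and n = (−sin 23.5°, cos 23.5°) = (-0.39875, 0.91706). F is at the origin and W lies 21.8 along u from F, so W = 21.8·u = (19.992, 8.6927). Tangency of A1 to both parallel lines with radius 4.1 puts J and V at F ± 4.1·n: J = (-1.6349, 3.7599), V = (1.6349, -3.7599). Equal radii place Q and D the same way about W: Q = W + 4.1·n = (18.357, 12.453), D = W − 4.1·n = (21.627, 4.9328). Then cos ∠WJD = JW·JD / (|JW||JD|), giving 9.9622°.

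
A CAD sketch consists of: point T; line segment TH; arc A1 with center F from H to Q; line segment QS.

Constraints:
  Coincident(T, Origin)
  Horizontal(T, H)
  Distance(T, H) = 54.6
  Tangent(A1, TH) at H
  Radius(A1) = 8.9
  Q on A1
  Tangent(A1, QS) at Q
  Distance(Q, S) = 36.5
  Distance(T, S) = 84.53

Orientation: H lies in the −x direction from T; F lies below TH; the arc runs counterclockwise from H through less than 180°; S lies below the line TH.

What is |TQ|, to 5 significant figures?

63.421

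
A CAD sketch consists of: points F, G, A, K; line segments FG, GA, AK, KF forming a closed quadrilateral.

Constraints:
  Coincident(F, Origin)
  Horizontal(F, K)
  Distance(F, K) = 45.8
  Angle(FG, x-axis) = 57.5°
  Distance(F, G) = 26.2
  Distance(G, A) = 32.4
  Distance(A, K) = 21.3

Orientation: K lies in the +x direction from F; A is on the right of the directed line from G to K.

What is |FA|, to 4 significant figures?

27.26

F is at the origin; FK is horizontal with |FK| = 45.8 and K in +x, so K = (45.8, 0). FG runs at 57.5° with |FG| = 26.2, so G = (14.08, 22.10). A is determined by |GA| = 32.4 and |AK| = 21.3 together: it lies at the intersection of circle(G, 32.4) and circle(K, 21.3). With |GK| = 38.66, the foot of the radical line on GK is 27.04 from G and the perpendicular offset is √(32.4² − 27.04²) = 17.85. Taking the right-of-GK solution: A = (26.06, -8.005).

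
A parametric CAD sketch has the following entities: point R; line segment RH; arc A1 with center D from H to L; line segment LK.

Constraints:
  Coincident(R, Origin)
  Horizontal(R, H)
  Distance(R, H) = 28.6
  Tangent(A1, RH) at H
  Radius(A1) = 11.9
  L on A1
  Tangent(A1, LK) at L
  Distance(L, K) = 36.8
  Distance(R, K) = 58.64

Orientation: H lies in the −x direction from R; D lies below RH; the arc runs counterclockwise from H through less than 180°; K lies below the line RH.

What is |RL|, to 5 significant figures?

42.825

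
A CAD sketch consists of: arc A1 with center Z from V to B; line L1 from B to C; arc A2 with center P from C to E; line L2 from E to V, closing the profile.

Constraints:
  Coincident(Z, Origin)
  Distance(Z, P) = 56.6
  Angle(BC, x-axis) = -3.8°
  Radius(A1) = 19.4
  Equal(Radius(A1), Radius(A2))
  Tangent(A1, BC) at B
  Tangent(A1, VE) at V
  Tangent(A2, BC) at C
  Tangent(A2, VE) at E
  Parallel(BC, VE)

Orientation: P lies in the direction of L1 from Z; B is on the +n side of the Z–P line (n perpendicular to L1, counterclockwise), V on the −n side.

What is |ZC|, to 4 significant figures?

59.83

Tangency of A1 to both parallel lines with radius 19.4 puts B and V at Z ± 19.4·n: B = (1.286, 19.36), V = (-1.286, -19.36). Equal radii place C and E the same way about P: C = P + 19.4·n = (57.76, 15.61), E = P − 19.4·n = (55.19, -23.11). Then |ZC| = |C − Z| = 59.83.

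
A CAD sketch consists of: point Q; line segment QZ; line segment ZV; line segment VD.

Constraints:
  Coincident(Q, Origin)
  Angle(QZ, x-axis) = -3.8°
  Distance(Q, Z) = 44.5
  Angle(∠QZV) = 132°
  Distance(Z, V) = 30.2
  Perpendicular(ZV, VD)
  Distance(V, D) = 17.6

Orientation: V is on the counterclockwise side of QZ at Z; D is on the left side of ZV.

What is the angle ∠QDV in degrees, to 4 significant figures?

104.5°

∠QZV = 132.0°, so ZV runs at -3.8° + (180° − 132.0°) = 44.20° from the x-axis; with |ZV| = 30.2, V = Z + 30.2·(cos 44.20°, sin 44.20°) = (66.05, 18.11). ZV is perpendicular to VD; with |VD| = 17.6 on the left of ZV, D = V + 17.6·(-0.6972, 0.7169) = (53.78, 30.72). Then cos ∠QDV = DQ·DV / (|DQ||DV|), giving 104.5°.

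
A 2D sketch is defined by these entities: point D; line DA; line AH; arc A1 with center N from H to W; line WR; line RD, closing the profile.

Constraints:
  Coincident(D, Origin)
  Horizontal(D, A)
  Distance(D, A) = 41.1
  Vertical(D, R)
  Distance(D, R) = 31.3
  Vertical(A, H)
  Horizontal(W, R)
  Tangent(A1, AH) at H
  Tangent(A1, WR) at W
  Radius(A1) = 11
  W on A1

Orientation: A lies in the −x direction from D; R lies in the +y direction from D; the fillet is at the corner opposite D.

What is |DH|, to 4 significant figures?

45.84

D is at the origin; D and A share the same y with |DA| = 41.1 and A on the −x side, so A = (-41.10, 0.000). D and R share the same x with |DR| = 31.3 and R on the +y side, so R = (0.000, 31.30). The virtual corner opposite D is at (-41.10, 31.30). Since A1 is tangent to AH there, NH ⟂ AH and the tangent condition forces NW to be normal to WR, with radius 11.0, so the center N sits 11.0 in from both sides at N = (-30.10, 20.30). That places the tangent points at H = (-41.10, 20.30) on AH and W = (-30.10, 31.30) on WR. Then |DH| = |H − D| = 45.84.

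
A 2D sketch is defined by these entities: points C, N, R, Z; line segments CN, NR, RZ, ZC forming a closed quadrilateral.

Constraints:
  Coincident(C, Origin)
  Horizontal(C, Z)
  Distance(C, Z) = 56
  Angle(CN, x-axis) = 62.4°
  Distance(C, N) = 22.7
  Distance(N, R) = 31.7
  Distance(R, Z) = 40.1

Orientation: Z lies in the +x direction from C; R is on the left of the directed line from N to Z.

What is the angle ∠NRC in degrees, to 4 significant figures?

13.55°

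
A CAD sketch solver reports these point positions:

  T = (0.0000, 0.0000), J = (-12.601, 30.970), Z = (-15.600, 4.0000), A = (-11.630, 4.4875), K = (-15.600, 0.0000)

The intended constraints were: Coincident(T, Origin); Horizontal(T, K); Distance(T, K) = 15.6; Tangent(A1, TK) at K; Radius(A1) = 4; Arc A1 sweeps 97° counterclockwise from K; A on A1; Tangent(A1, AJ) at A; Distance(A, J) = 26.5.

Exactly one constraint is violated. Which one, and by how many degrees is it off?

Tangent(A1, AJ) at A — off by 4.90°.

T = (0.00, 0.00) ✓; T.y = 0.00, K.y = 0.00 ✓; |TK| = 15.60 ✓; ∠(ZK, KT) = 90.00° ✓; |ZK| = 4.000 ✓; bearing(Z→A) − bearing(Z→K) = 97.00° ✓; |ZA| = 4.000 ✓; ∠(ZA, AJ) = 94.90° ✗; |AJ| = 26.50 ✓.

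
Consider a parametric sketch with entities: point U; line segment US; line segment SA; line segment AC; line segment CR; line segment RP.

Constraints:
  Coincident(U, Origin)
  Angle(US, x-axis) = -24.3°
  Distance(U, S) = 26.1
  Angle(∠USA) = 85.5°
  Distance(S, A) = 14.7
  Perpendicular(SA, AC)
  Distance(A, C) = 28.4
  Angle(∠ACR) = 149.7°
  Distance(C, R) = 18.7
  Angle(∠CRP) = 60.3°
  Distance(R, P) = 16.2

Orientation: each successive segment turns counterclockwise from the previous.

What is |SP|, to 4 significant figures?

30.65

∠ACR = 149.7° gives CR at -169.5° from the x-axis; with |CR| = 18.7, R = (-16.34, 9.303). ∠CRP = 60.3° gives RP at -49.80° from the x-axis; with |RP| = 16.2, P = (-5.884, -3.071). Then |SP| = |P − S| = 30.65.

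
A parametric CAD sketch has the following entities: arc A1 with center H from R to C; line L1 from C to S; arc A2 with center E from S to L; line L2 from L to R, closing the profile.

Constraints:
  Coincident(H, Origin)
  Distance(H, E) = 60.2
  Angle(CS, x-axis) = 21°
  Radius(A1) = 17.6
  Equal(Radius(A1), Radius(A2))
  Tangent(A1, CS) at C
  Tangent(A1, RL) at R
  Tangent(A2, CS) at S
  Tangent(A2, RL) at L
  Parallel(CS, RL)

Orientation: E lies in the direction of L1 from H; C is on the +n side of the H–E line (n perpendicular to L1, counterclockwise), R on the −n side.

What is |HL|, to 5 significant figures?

62.720

The slot axis is L1's direction at 21.0°, so u = (cos 21.0°, sin 21.0°) = (0.93358, 0.35837) and n = (−sin 21.0°, cos 21.0°) = (-0.35837, 0.93358). H is at the origin and E lies 60.2 along u from H, so E = 60.2·u = (56.202, 21.574). Tangency of A1 to both parallel lines with radius 17.6 puts C and R at H ± 17.6·n: C = (-6.3073, 16.431), R = (6.3073, -16.431). Equal radii place S and L the same way about E: S = E + 17.6·n = (49.894, 38.005), L = E − 17.6·n = (62.509, 5.1427). Then |HL| = |L − H| = 62.720.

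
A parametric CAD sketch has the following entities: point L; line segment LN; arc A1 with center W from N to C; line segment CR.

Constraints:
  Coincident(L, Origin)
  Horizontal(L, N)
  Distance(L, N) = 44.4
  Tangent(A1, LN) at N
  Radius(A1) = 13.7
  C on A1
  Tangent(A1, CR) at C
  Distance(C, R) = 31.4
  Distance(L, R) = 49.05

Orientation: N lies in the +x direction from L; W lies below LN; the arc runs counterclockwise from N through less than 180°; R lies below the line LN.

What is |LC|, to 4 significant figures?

32.90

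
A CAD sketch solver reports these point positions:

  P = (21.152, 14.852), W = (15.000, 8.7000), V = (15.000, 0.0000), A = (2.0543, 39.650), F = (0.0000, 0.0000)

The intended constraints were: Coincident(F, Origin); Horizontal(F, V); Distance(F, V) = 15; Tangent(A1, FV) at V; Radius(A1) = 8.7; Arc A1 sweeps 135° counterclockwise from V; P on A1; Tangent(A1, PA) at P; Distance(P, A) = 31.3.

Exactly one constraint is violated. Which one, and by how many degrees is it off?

Tangent(A1, PA) at P — off by 7.40°.

F = (0.00, 0.00) ✓; F.y = 0.00, V.y = 0.00 ✓; |FV| = 15.00 ✓; ∠(WV, VF) = 90.00° ✓; |WV| = 8.700 ✓; bearing(W→P) − bearing(W→V) = 135.0° ✓; |WP| = 8.700 ✓; ∠(WP, PA) = 97.40° ✗; |PA| = 31.30 ✓.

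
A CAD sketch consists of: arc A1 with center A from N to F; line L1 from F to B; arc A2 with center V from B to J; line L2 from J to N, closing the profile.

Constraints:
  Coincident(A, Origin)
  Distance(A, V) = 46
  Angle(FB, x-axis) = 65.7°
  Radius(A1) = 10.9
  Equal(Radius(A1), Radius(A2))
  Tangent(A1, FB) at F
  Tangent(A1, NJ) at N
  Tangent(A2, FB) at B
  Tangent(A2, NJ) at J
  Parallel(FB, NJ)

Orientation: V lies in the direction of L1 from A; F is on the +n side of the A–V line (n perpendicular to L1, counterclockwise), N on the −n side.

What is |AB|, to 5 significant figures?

47.274

Tangency of A1 to both parallel lines with radius 10.9 puts F and N at A ± 10.9·n: F = (-9.9343, 4.4855), N = (9.9343, -4.4855). Equal radii place B and J the same way about V: B = V + 10.9·n = (8.9954, 46.410), J = V − 10.9·n = (28.864, 37.439). Then |AB| = |B − A| = 47.274.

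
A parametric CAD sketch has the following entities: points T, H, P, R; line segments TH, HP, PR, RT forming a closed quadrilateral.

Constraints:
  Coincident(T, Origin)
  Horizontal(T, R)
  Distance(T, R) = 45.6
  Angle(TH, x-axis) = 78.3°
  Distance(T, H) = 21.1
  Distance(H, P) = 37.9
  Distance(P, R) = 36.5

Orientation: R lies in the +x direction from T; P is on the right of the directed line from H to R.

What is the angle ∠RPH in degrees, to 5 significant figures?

76.746°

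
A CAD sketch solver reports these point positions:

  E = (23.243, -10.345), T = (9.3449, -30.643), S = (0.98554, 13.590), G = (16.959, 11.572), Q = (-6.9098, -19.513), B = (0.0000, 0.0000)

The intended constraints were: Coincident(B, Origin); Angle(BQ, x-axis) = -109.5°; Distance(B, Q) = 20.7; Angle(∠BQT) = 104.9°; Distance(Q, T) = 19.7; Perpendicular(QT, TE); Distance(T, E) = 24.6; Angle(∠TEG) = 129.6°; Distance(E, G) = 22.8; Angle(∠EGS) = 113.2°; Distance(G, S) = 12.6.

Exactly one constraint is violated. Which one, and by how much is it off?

Distance(G, S) = 12.6 — off by 3.50.

B = (0.00, 0.00) ✓; BQ at -109.5° ✓; |BQ| = 20.70 ✓; ∠BQT = 104.9° ✓; |QT| = 19.70 ✓; ∠(QT, TE) = 90.00° ✓; |TE| = 24.60 ✓; ∠TEG = 129.6° ✓; |EG| = 22.80 ✓; ∠EGS = 113.2° ✓; |GS| = 16.10 ✗.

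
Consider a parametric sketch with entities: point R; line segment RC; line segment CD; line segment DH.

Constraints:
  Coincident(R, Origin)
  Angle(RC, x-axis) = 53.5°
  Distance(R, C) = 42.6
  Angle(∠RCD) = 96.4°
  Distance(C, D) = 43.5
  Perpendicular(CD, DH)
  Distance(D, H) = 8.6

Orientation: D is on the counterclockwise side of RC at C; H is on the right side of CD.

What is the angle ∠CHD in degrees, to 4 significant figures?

78.82°

R is at the origin; RC runs at 53.5° with length 42.6, so C = 42.6·(cos 53.5°, sin 53.5°) = (25.34, 34.24). ∠RCD = 96.4°, so CD runs at 53.5° + (180° − 96.4°) = 137.1° from the x-axis; with |CD| = 43.5, D = C + 43.5·(cos 137.1°, sin 137.1°) = (-6.526, 63.86). The perpendicularity gives DH at right angles to CD; with |DH| = 8.6 on the right of CD, H = D + 8.6·(0.6807, 0.7325) = (-0.6720, 70.16). Then cos ∠CHD = HC·HD / (|HC||HD|), giving 78.82°.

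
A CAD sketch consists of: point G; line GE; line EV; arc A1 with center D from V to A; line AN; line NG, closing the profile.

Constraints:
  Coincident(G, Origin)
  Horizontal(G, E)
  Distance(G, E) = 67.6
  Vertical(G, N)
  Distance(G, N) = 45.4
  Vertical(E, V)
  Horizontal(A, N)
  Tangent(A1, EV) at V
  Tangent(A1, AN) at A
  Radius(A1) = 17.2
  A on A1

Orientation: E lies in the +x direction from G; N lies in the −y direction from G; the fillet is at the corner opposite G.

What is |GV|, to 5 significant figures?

73.246

G is at the origin; G and E share the same y with |GE| = 67.6 and E on the +x side, so E = (67.600, 0.0000). GN is vertical with |GN| = 45.4 and N on the −y side, so N = (0.0000, -45.400). The virtual corner opposite G is at (67.600, -45.400). Since A1 is tangent to EV there, DV ⟂ EV and tangency of A1 to AN means the radius DA is perpendicular to AN, with radius 17.2, so the center D sits 17.2 in from both sides at D = (50.400, -28.200). That places the tangent points at V = (67.600, -28.200) on EV and A = (50.400, -45.400) on AN. Then |GV| = |V − G| = 73.246.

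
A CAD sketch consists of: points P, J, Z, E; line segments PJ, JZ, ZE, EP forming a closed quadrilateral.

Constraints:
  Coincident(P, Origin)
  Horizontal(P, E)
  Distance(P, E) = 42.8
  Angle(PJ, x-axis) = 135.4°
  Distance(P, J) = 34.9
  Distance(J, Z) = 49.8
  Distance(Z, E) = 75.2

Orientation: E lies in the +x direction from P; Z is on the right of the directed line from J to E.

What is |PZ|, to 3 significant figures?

37.7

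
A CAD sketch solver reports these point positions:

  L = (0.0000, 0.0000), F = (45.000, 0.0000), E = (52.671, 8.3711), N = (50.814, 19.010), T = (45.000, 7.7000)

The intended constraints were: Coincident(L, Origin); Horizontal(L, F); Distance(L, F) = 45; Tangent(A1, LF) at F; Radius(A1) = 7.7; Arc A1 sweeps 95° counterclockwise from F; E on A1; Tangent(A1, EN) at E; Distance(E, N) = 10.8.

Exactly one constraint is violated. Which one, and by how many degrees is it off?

Tangent(A1, EN) at E — off by 4.90°.

L = (0.00, 0.00) ✓; L.y = 0.00, F.y = 0.00 ✓; |LF| = 45.00 ✓; ∠(TF, FL) = 90.00° ✓; |TF| = 7.700 ✓; bearing(T→E) − bearing(T→F) = 95.00° ✓; |TE| = 7.700 ✓; ∠(TE, EN) = 85.10° ✗; |EN| = 10.80 ✓.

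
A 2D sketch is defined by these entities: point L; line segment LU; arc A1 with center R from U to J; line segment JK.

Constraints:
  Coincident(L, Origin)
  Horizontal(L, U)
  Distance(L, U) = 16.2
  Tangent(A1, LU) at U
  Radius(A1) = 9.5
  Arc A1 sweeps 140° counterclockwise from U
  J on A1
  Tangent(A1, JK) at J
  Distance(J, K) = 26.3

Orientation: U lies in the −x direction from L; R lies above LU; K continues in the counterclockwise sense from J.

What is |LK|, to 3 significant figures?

45.3

On A1, U sits at bearing -90° from R; a 140° counterclockwise sweep puts J at bearing 50°, so J = R + 9.5·(cos 50°, sin 50°) = (-10.1, 16.8). A1 meets JK tangentially, so RJ is at right angles to JK, so JK runs along (−sin 50°, cos 50°); with |JK| = 26.3, K = (-30.2, 33.7). Then |LK| = |K − L| = 45.3.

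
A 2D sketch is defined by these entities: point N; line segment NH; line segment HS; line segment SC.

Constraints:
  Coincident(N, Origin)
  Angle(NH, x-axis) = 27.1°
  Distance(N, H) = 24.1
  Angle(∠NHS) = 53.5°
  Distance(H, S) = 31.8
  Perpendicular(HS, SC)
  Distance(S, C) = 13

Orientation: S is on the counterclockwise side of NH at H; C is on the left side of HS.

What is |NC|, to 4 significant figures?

18.59

∠NHS = 53.5°, so HS runs at 27.1° + (180° − 53.5°) = 153.6° from the x-axis; with |HS| = 31.8, S = H + 31.8·(cos 153.6°, sin 153.6°) = (-7.030, 25.12). HS is perpendicular to SC; with |SC| = 13.0 on the left of HS, C = S + 13.0·(-0.4446, -0.8957) = (-12.81, 13.47). Then |NC| = |C − N| = 18.59.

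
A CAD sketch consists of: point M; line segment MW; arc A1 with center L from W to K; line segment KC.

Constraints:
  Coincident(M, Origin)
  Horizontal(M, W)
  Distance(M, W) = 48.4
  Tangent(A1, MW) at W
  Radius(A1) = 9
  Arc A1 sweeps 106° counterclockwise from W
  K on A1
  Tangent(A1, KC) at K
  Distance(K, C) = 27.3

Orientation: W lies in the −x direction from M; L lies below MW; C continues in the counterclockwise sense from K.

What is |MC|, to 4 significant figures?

62.26

M is at the origin; M and W share the same y with |MW| = 48.4 and W on the −x side, so W = (-48.40, 0.000). The tangent condition forces LW to be normal to MW, so L = W + (0, -9) = (-48.40, -9.000). On A1, W sits at bearing 90° from L; a 106° counterclockwise sweep puts K at bearing 196°, so K = L + 9.0·(cos 196°, sin 196°) = (-57.05, -11.48). A1 meets KC tangentially, so LK is at right angles to KC, so KC runs along (−sin 196°, cos 196°); with |KC| = 27.3, C = (-49.53, -37.72). Then |MC| = |C − M| = 62.26.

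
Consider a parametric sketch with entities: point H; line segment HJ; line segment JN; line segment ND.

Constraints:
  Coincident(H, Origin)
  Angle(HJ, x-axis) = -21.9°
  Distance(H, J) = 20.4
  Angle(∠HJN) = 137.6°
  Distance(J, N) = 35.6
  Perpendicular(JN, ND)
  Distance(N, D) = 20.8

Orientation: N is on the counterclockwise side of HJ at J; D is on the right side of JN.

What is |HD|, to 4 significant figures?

61.33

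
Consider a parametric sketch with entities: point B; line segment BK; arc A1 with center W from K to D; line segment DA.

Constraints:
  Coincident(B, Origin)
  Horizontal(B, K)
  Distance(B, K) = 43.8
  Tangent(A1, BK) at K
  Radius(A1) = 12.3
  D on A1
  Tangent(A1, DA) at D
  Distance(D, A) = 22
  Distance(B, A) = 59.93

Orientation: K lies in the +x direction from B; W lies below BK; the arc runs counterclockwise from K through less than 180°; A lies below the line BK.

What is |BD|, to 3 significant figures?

39.1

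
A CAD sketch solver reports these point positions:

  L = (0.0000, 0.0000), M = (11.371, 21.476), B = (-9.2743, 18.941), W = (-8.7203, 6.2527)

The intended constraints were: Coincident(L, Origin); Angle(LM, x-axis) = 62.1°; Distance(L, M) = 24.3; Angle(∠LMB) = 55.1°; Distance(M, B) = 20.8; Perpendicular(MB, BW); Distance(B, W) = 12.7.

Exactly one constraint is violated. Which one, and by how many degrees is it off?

Perpendicular(MB, BW) — off by 4.50°.

L = (0.00, 0.00) ✓; LM at 62.10° ✓; |LM| = 24.30 ✓; ∠LMB = 55.10° ✓; |MB| = 20.80 ✓; ∠(MB, BW) = 85.50° ✗; |BW| = 12.70 ✓.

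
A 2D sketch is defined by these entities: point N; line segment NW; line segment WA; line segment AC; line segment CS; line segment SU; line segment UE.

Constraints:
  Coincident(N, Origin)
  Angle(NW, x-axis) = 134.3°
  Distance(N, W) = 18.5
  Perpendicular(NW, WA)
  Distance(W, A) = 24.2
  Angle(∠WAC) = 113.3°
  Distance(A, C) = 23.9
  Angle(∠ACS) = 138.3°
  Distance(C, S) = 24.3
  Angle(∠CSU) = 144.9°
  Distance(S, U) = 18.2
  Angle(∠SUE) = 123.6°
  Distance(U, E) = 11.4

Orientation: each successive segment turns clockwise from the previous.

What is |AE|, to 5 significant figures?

57.049

N is at the origin; NW runs at 134.3° with length 18.5, so W = (-12.921, 13.240). NW ⟂ WA, so WA runs at 44.300°; with |WA| = 24.2, A = (4.3991, 30.142). ∠WAC = 113.3° gives AC at -22.400° from the x-axis; with |AC| = 23.9, C = (26.496, 21.034). ∠ACS = 138.3° gives CS at -64.100° from the x-axis; with |CS| = 24.3, S = (37.110, -0.82487). ∠CSU = 144.9° gives SU at -99.200° from the x-axis; with |SU| = 18.2, U = (34.200, -18.791). ∠SUE = 123.6° gives UE at -155.60° from the x-axis; with |UE| = 11.4, E = (23.818, -23.500). Then |AE| = |E − A| = 57.049.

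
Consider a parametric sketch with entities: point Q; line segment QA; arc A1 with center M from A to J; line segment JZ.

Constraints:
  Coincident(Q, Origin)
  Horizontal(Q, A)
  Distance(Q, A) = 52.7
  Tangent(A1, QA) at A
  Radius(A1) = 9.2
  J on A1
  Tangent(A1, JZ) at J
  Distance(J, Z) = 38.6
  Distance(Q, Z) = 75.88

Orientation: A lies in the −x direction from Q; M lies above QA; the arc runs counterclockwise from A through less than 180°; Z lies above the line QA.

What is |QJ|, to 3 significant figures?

45.9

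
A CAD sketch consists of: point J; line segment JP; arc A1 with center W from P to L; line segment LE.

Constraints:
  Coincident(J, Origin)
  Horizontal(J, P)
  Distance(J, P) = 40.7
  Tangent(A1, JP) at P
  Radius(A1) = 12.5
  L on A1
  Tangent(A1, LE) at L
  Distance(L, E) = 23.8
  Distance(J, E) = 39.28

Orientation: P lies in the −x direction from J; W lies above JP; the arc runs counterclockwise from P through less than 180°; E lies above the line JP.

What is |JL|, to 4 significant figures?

30.09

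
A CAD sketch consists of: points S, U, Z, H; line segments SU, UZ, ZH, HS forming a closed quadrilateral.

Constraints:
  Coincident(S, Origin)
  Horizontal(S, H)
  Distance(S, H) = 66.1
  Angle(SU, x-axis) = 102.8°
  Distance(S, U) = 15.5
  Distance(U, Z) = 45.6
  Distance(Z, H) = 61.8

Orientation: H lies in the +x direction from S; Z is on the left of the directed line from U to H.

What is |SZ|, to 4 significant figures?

55.79

S is at the origin; SH is horizontal with |SH| = 66.1 and H in +x, so H = (66.1, 0). SU runs at 102.8° with |SU| = 15.5, so U = (-3.434, 15.11). Z is determined by |UZ| = 45.6 and |ZH| = 61.8 together: it lies at the intersection of circle(U, 45.6) and circle(H, 61.8). With |UH| = 71.16, the foot of the radical line on UH is 23.35 from U and the perpendicular offset is √(45.6² − 23.35²) = 39.17. Taking the left-of-UH solution: Z = (27.71, 48.43).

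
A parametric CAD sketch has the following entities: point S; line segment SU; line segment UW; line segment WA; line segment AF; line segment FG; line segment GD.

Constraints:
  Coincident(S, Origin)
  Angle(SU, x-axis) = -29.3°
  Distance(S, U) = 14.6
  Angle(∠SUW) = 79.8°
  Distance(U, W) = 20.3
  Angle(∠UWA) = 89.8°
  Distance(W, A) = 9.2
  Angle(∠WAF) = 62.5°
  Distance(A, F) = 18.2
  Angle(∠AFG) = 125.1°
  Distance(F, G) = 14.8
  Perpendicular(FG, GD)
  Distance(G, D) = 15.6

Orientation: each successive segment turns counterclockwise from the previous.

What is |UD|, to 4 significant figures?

23.84

S is at the origin; SU runs at -29.3° with length 14.6, so U = (12.73, -7.145). ∠SUW = 79.8° gives UW at 70.90° from the x-axis; with |UW| = 20.3, W = (19.37, 12.04). ∠UWA = 89.8° gives WA at 161.1° from the x-axis; with |WA| = 9.2, A = (10.67, 15.02). ∠WAF = 62.5° gives AF at -81.40° from the x-axis; with |AF| = 18.2, F = (13.39, -2.978). ∠AFG = 125.1° gives FG at -26.50° from the x-axis; with |FG| = 14.8, G = (26.64, -9.582). The perpendicularity gives GD at right angles to FG, so GD runs at 63.50°; with |GD| = 15.6, D = (33.60, 4.379). Then |UD| = |D − U| = 23.84.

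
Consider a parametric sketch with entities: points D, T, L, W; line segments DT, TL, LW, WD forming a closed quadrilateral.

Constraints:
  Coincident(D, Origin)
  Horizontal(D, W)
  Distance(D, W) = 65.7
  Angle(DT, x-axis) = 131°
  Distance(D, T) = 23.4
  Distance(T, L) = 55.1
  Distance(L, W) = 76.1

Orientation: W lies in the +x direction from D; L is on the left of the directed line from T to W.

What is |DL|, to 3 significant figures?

63.5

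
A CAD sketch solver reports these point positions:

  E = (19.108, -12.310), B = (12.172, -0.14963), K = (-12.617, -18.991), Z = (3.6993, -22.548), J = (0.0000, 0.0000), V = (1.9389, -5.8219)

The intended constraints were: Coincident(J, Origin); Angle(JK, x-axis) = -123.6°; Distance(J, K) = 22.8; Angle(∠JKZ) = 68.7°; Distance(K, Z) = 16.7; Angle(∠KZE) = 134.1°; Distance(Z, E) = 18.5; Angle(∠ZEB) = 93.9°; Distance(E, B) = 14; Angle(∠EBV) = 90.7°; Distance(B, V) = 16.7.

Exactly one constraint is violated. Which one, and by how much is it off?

Distance(B, V) = 16.7 — off by 5.00.

J = (0.00, 0.00) ✓; JK at -123.6° ✓; |JK| = 22.80 ✓; ∠JKZ = 68.70° ✓; |KZ| = 16.70 ✓; ∠KZE = 134.1° ✓; |ZE| = 18.50 ✓; ∠ZEB = 93.90° ✓; |EB| = 14.00 ✓; ∠EBV = 90.70° ✓; |BV| = 11.70 ✗.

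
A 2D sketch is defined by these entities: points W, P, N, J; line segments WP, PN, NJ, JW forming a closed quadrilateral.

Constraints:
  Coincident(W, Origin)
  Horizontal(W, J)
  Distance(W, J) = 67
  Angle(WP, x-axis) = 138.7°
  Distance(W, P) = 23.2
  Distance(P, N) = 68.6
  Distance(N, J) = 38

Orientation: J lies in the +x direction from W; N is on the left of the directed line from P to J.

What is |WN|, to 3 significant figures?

59.1

Checks: |PN| = 68.60 ✓; |NJ| = 38.00 ✓.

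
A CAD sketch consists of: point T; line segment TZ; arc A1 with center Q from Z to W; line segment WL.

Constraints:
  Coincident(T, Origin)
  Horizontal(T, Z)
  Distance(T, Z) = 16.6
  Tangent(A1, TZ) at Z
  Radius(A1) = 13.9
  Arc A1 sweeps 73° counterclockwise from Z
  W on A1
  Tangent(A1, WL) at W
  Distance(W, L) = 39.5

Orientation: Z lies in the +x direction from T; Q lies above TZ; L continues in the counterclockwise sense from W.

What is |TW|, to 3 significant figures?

31.5

T is at the origin; T and Z share the same y with |TZ| = 16.6 and Z on the +x side, so Z = (16.6, 0.00). A1 meets TZ tangentially, so QZ is at right angles to TZ, so Q = Z + (0, 13.9) = (16.6, 13.9). On A1, Z sits at bearing -90° from Q; a 73° counterclockwise sweep puts W at bearing -17°, so W = Q + 13.9·(cos -17°, sin -17°) = (29.9, 9.84). Then |TW| = |W − T| = 31.5.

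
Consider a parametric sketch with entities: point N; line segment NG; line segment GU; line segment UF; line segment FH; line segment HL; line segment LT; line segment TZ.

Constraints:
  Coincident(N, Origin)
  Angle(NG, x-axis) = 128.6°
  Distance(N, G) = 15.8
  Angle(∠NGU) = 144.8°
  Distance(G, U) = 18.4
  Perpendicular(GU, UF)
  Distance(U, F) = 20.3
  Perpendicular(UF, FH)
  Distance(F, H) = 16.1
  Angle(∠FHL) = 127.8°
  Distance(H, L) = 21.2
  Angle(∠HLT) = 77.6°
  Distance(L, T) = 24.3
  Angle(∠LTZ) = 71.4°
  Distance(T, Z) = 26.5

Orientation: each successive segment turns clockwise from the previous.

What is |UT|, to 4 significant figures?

9.913

∠FHL = 127.8° gives HL at -138.8° from the x-axis; with |HL| = 21.2, L = (-5.681, 1.884). ∠HLT = 77.6° gives LT at 118.8° from the x-axis; with |LT| = 24.3, T = (-17.39, 23.18). Then |UT| = |T − U| = 9.913.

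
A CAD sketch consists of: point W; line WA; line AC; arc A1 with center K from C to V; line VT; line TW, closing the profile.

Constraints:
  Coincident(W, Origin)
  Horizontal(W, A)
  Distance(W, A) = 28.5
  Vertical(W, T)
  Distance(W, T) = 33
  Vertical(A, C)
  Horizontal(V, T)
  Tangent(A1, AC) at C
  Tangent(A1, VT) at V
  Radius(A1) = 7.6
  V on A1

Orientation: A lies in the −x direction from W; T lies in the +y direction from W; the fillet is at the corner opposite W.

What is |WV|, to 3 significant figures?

39.1

The virtual corner opposite W is at (-28.5, 33.0). Since A1 is tangent to AC there, KC ⟂ AC and A1 meets VT tangentially, so KV is at right angles to VT, with radius 7.6, so the center K sits 7.6 in from both sides at K = (-20.9, 25.4). That places the tangent points at C = (-28.5, 25.4) on AC and V = (-20.9, 33.0) on VT. Then |WV| = |V − W| = 39.1.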